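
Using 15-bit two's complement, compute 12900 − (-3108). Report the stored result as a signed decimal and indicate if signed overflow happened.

12900 → 011001001100100
-3108 → 111001111011100
Subtract via negate-and-add: invert 111001111011100 + 1 = 000110000100100 (i.e. 3108).
  011001001100100
+ 000110000100100
= 011111010001000
Result 011111010001000: MSB = 0 → value 16008.
Both addends (after negating the subtrahend) are non-negative and so is the stored result: no signed overflow.

16008; no overflow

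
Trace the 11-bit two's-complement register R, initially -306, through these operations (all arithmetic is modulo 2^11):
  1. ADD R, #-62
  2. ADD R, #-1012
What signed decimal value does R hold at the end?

668

Start: R = -306 = 11011001110.
R = -306 + (-62) = -368 = 11010010000
R = -368 + (-1012) = -1380; wraps to 668 = 01010011100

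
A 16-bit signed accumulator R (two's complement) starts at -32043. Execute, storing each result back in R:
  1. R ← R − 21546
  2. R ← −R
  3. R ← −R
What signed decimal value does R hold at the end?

11947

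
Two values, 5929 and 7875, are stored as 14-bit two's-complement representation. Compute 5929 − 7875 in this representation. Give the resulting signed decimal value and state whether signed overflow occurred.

-1946; no overflow

5929 → 01011100101001
7875 → 01111011000011
Subtract via negate-and-add: invert 01111011000011 + 1 = 10000100111101 (i.e. -7875).
  01011100101001
+ 10000100111101
= 11100001100110
Result 11100001100110: MSB = 1 → 14438 − 16384 = -1946.
Addends (after negating the subtrahend) have opposite signs, so signed overflow cannot occur.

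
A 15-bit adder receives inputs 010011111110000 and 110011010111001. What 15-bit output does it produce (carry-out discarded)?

  010011111110000
+ 110011010111001
= 000111010101001  (discard carry-out 1)

000111010101001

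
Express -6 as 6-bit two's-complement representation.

111010

|-6| = 6 = 000110 in 6 bits.
Invert the bits: 111001. Add 1: 111010.
Check: 111010 reads as 58 − 64 = -6.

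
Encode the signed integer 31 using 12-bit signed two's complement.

31 is non-negative, so write it directly in 12 bits: 000000011111.

000000011111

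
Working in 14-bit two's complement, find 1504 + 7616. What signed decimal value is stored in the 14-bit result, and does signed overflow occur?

-7264; overflow

1504 → 00010111100000
7616 → 01110111000000
  00010111100000
+ 01110111000000
= 10001110100000
Result 10001110100000: MSB = 1 → 9120 − 16384 = -7264.
Both addends are non-negative but the stored result is negative: signed overflow. The true value 1504 + 7616 = 9120 lies outside [-8192, 8191].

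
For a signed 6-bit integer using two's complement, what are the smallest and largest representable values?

Minimum: −2^5 = -32.
Maximum: 2^5 − 1 = 31.

min = -32, max = 31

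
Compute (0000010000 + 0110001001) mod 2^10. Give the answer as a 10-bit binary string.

0110011001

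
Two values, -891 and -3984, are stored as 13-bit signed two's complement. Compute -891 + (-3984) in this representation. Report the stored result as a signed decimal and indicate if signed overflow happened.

-891 → 1110010000101
-3984 → 1000001110000
  1110010000101
+ 1000001110000
= 0110011110101  (discard carry-out 1)
Result 0110011110101: MSB = 0 → value 3317.
Both addends are negative but the stored result is non-negative: signed overflow. The true value -891 + (-3984) = -4875 lies outside [-4096, 4095].

3317; overflow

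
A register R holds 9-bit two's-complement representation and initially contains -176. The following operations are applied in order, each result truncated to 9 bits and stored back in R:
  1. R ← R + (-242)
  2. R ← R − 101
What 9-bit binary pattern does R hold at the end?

Start: R = -176 = 101010000.
R = -176 + (-242) = -418; wraps to 94 = 001011110
R = 94 − 101 = -7 = 111111001

111111001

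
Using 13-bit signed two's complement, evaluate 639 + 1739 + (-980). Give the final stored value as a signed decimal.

1398

639 + 1739 = 2378 (0100101001010)
2378 + (-980) = 1398 (0010101110110)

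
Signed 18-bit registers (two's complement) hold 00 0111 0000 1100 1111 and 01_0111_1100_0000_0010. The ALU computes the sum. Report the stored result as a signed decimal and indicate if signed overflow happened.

126161; no overflow

00 0111 0000 1100 1111 → 000111000011001111 = 28879 (signed)
01_0111_1100_0000_0010 → 010111110000000010 = 97282 (signed)
  000111000011001111
+ 010111110000000010
= 011110110011010001
Result 011110110011010001: MSB = 0 → value 126161.
Both addends are non-negative and so is the stored result: no signed overflow.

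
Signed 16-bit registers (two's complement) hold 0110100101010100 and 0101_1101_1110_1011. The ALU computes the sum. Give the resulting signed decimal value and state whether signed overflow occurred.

0110100101010100 = 26964 (signed)
0101_1101_1110_1011 → 0101110111101011 = 24043 (signed)
  0110100101010100
+ 0101110111101011
= 1100011100111111
Result 1100011100111111: MSB = 1 → 51007 − 65536 = -14529.
Both addends are non-negative but the stored result is negative: signed overflow. The true value 26964 + 24043 = 51007 lies outside [-32768, 32767].

-14529; overflow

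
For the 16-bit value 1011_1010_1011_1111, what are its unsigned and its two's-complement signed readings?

Unsigned: 1011101010111111 = 47807.
Signed: MSB=1 → 47807 − 65536 = -17729.

unsigned = 47807, signed = -17729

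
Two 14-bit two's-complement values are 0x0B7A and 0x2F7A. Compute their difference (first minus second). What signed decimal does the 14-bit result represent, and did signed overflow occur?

7168; no overflow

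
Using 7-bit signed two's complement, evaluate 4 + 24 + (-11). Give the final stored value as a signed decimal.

17

4 + 24 = 28 (0011100)
28 + (-11) = 17 (0010001)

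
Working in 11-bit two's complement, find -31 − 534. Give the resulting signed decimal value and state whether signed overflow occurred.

-31 → 11111100001
534 → 01000010110
Subtract via negate-and-add: invert 01000010110 + 1 = 10111101010 (i.e. -534).
  11111100001
+ 10111101010
= 10111001011  (discard carry-out 1)
Result 10111001011: MSB = 1 → 1483 − 2048 = -565.
Both addends (after negating the subtrahend) are negative and so is the stored result: no signed overflow.

-565; no overflow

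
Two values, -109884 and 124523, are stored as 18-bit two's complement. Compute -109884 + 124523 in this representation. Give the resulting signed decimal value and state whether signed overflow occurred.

-109884 → 100101001011000100
124523 → 011110011001101011
  100101001011000100
+ 011110011001101011
= 000011100100101111  (discard carry-out 1)
Result 000011100100101111: MSB = 0 → value 14639.
Addends have opposite signs, so signed overflow cannot occur.

14639; no overflow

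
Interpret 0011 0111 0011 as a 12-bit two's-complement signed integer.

883

MSB is 0, so the value is non-negative: 001101110011 = 883.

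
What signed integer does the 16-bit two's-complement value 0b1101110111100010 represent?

-8734

MSB is 1, so the value is negative.
Unsigned reading: 56802. Subtract 2^16 = 65536: 56802 − 65536 = -8734.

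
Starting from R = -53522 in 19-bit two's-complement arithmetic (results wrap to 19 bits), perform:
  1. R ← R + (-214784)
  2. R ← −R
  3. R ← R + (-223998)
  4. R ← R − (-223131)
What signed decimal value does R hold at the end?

-256849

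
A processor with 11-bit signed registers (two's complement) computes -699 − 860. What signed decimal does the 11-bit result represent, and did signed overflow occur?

489; overflow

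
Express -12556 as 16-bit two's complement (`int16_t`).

1100111011110100

|-12556| = 12556 = 0011000100001100 in 16 bits.
Invert the bits: 1100111011110011. Add 1: 1100111011110100.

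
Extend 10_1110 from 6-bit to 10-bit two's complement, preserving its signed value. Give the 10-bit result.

MSB of 101110 is 1; replicate it into the new high bits.
1111|101110 → 1111101110 (still -18).

1111101110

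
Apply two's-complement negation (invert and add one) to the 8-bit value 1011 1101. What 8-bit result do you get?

Invert: 01000010. Add 1: 01000011.
Check: 10111101 = -67, 01000011 = 67.

01000011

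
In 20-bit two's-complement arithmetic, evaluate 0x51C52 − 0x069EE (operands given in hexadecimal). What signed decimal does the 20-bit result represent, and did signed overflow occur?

307812; no overflow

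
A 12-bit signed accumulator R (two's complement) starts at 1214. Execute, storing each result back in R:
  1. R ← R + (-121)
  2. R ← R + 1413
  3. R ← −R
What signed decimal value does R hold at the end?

1590

Start: R = 1214 = 010010111110.
R = 1214 + (-121) = 1093 = 010001000101
R = 1093 + 1413 = 2506; wraps to -1590 = 100111001010
R = −(-1590) = 1590 = 011000110110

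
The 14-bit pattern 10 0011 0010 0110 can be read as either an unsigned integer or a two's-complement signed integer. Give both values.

Unsigned: 10001100100110 = 8998.
Signed: MSB=1 → 8998 − 16384 = -7386.

unsigned = 8998, signed = -7386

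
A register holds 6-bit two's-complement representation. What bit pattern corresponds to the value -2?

111110

|-2| = 2 = 000010 in 6 bits.
Invert the bits: 111101. Add 1: 111110.
Check: 111110 reads as 62 − 64 = -2.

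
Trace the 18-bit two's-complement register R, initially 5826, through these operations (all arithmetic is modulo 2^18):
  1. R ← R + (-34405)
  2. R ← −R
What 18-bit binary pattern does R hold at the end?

Start: R = 5826 = 000001011011000010.
R = 5826 + (-34405) = -28579 = 111001000001011101
R = −(-28579) = 28579 = 000110111110100011

000110111110100011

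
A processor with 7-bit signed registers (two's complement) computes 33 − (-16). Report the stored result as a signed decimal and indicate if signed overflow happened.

33 → 0100001
-16 → 1110000
Subtract via negate-and-add: invert 1110000 + 1 = 0010000 (i.e. 16).
  0100001
+ 0010000
= 0110001
Result 0110001: MSB = 0 → value 49.
Both addends (after negating the subtrahend) are non-negative and so is the stored result: no signed overflow.

49; no overflow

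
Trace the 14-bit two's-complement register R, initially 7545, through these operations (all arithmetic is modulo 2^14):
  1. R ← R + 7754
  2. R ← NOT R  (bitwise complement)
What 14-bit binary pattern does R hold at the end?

00010000111100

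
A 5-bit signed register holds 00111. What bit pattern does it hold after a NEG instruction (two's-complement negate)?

11001

Invert: 11000. Add 1: 11001.
Check: 00111 = 7, 11001 = -7.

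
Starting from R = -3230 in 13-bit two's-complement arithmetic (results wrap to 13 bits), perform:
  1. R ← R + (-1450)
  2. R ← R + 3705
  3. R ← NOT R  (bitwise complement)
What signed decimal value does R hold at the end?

974

Start: R = -3230 = 1001101100010.
R = -3230 + (-1450) = -4680; wraps to 3512 = 0110110111000
R = 3512 + 3705 = 7217; wraps to -975 = 1110000110001
R = NOT 1110000110001 = 0001111001110 = 974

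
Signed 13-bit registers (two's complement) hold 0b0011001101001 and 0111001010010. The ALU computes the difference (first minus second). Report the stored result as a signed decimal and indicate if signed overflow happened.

-2025; no overflow

0b0011001101001 → 0011001101001 = 1641 (signed)
0111001010010 = 3666 (signed)
Subtract via negate-and-add: invert 0111001010010 + 1 = 1000110101110 (i.e. -3666).
  0011001101001
+ 1000110101110
= 1100000010111
Result 1100000010111: MSB = 1 → 6167 − 8192 = -2025.
Addends (after negating the subtrahend) have opposite signs, so signed overflow cannot occur.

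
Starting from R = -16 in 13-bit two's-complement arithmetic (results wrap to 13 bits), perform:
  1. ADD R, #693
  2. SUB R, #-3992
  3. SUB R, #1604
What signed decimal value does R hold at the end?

3065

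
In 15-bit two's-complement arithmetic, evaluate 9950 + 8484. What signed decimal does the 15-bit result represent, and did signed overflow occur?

9950 → 010011011011110
8484 → 010000100100100
  010011011011110
+ 010000100100100
= 100100000000010
Result 100100000000010: MSB = 1 → 18434 − 32768 = -14334.
Both addends are non-negative but the stored result is negative: signed overflow. The true value 9950 + 8484 = 18434 lies outside [-16384, 16383].

-14334; overflow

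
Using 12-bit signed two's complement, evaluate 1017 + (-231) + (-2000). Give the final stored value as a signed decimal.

-1214

1017 + (-231) = 786 (001100010010)
786 + (-2000) = -1214 (101101000010)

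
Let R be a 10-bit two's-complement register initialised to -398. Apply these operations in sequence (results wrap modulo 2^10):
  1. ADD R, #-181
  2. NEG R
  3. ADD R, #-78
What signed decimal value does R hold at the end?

501

Start: R = -398 = 1001110010.
R = -398 + (-181) = -579; wraps to 445 = 0110111101
R = −(445) = -445 = 1001000011
R = -445 + (-78) = -523; wraps to 501 = 0111110101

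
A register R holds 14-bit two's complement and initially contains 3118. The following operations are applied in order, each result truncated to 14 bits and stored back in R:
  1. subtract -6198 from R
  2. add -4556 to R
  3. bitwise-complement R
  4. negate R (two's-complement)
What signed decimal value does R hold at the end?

Start: R = 3118 = 00110000101110.
R = 3118 − (-6198) = 9316; wraps to -7068 = 10010001100100
R = -7068 + (-4556) = -11624; wraps to 4760 = 01001010011000
R = NOT 01001010011000 = 10110101100111 = -4761
R = −(-4761) = 4761 = 01001010011001

4761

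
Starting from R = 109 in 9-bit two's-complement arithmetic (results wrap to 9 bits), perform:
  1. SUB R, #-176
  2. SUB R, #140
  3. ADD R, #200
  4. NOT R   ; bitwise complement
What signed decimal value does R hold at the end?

166

Start: R = 109 = 001101101.
R = 109 − (-176) = 285; wraps to -227 = 100011101
R = -227 − 140 = -367; wraps to 145 = 010010001
R = 145 + 200 = 345; wraps to -167 = 101011001
R = NOT 101011001 = 010100110 = 166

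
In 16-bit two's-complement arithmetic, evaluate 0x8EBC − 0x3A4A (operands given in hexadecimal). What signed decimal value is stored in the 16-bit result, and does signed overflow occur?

21618; overflow

0x8EBC = 1000111010111100 = -28996 (signed)
0x3A4A = 0011101001001010 = 14922 (signed)
Subtract via negate-and-add: invert 0011101001001010 + 1 = 1100010110110110 (i.e. -14922).
  1000111010111100
+ 1100010110110110
= 0101010001110010  (discard carry-out 1)
Result 0101010001110010: MSB = 0 → value 21618.
Both addends (after negating the subtrahend) are negative but the stored result is non-negative: signed overflow. The true value -28996 − 14922 = -43918 lies outside [-32768, 32767].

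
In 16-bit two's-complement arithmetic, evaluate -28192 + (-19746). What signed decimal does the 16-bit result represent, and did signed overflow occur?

17598; overflow

-28192 → 1001000111100000
-19746 → 1011001011011110
  1001000111100000
+ 1011001011011110
= 0100010010111110  (discard carry-out 1)
Result 0100010010111110: MSB = 0 → value 17598.
Both addends are negative but the stored result is non-negative: signed overflow. The true value -28192 + (-19746) = -47938 lies outside [-32768, 32767].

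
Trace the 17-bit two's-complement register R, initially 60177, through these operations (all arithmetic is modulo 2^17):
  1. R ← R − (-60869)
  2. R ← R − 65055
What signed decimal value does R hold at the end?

Start: R = 60177 = 01110101100010001.
R = 60177 − (-60869) = 121046; wraps to -10026 = 11101100011010110
R = -10026 − 65055 = -75081; wraps to 55991 = 01101101010110111

55991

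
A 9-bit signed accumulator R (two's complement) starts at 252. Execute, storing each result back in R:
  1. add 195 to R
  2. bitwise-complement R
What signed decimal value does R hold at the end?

Start: R = 252 = 011111100.
R = 252 + 195 = 447; wraps to -65 = 110111111
R = NOT 110111111 = 001000000 = 64

64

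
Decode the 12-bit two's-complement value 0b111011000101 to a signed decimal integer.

MSB is 1, so the value is negative.
Invert: 000100111010. Add 1: 000100111011 = 315. So the value is −315.

-315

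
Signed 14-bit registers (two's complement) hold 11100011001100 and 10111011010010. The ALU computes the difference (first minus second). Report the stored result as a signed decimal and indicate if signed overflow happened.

11100011001100 = -1844 (signed)
10111011010010 = -4398 (signed)
Subtract via negate-and-add: invert 10111011010010 + 1 = 01000100101110 (i.e. 4398).
  11100011001100
+ 01000100101110
= 00100111111010  (discard carry-out 1)
Result 00100111111010: MSB = 0 → value 2554.
Addends (after negating the subtrahend) have opposite signs, so signed overflow cannot occur.

2554; no overflow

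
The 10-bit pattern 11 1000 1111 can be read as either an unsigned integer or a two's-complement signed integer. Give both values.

unsigned = 911, signed = -113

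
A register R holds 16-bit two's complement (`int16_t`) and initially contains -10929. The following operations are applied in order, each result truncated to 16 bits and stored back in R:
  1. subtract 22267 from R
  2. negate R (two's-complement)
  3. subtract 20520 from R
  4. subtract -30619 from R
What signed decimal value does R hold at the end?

Start: R = -10929 = 1101010101001111.
R = -10929 − 22267 = -33196; wraps to 32340 = 0111111001010100
R = −(32340) = -32340 = 1000000110101100
R = -32340 − 20520 = -52860; wraps to 12676 = 0011000110000100
R = 12676 − (-30619) = 43295; wraps to -22241 = 1010100100011111

-22241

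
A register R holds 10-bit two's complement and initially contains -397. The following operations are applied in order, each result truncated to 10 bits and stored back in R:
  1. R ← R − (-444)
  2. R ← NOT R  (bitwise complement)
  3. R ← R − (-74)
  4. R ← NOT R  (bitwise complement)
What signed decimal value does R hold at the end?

Start: R = -397 = 1001110011.
R = -397 − (-444) = 47 = 0000101111
R = NOT 0000101111 = 1111010000 = -48
R = -48 − (-74) = 26 = 0000011010
R = NOT 0000011010 = 1111100101 = -27

-27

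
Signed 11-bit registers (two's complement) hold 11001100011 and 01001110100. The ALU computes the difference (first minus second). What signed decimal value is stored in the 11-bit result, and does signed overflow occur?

1007; overflow

11001100011 = -413 (signed)
01001110100 = 628 (signed)
Subtract via negate-and-add: invert 01001110100 + 1 = 10110001100 (i.e. -628).
  11001100011
+ 10110001100
= 01111101111  (discard carry-out 1)
Result 01111101111: MSB = 0 → value 1007.
Both addends (after negating the subtrahend) are negative but the stored result is non-negative: signed overflow. The true value -413 − 628 = -1041 lies outside [-1024, 1023].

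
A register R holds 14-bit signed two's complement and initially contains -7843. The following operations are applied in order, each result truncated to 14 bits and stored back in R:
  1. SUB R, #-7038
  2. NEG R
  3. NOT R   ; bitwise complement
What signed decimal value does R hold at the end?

Start: R = -7843 = 10000101011101.
R = -7843 − (-7038) = -805 = 11110011011011
R = −(-805) = 805 = 00001100100101
R = NOT 00001100100101 = 11110011011010 = -806

-806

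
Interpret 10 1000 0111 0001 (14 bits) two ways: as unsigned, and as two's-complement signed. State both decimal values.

Unsigned: 10100001110001 = 10353.
Signed: MSB=1 → 10353 − 16384 = -6031.

unsigned = 10353, signed = -6031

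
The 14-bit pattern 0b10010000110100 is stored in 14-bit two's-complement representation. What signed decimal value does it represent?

-7116

MSB is 1, so the value is negative.
Unsigned reading: 9268. Subtract 2^14 = 16384: 9268 − 16384 = -7116.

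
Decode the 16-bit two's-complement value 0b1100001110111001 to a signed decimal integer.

MSB is 1, so the value is negative.
Invert: 0011110001000110. Add 1: 0011110001000111 = 15431. So the value is −15431.

-15431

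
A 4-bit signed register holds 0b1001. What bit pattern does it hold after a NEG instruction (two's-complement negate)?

0111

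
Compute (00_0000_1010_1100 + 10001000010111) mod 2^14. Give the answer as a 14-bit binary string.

10001011000011

  00000010101100
+ 10001000010111
= 10001011000011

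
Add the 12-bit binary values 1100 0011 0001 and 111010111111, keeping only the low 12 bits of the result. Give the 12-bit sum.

  110000110001
+ 111010111111
= 101011110000  (discard carry-out 1)

101011110000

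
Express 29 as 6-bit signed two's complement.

011101

29 is non-negative, so write it directly in 6 bits: 011101.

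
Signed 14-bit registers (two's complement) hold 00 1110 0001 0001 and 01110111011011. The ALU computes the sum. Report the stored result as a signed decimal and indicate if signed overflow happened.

00 1110 0001 0001 → 00111000010001 = 3601 (signed)
01110111011011 = 7643 (signed)
  00111000010001
+ 01110111011011
= 10101111101100
Result 10101111101100: MSB = 1 → 11244 − 16384 = -5140.
Both addends are non-negative but the stored result is negative: signed overflow. The true value 3601 + 7643 = 11244 lies outside [-8192, 8191].

-5140; overflow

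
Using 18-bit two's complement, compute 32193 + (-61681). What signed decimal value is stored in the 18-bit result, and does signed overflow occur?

32193 → 000111110111000001
-61681 → 110000111100001111
  000111110111000001
+ 110000111100001111
= 111000110011010000
Result 111000110011010000: MSB = 1 → 232656 − 262144 = -29488.
Addends have opposite signs, so signed overflow cannot occur.

-29488; no overflow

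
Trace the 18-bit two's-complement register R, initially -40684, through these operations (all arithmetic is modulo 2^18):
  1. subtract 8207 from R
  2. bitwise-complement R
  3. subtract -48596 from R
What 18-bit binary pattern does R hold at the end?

010111110011001110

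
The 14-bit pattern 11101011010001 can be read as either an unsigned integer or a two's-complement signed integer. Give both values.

unsigned = 15057, signed = -1327

Unsigned: 11101011010001 = 15057.
Signed: MSB=1 → 15057 − 16384 = -1327.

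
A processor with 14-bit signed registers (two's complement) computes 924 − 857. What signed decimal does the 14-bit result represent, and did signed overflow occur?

67; no overflow

924 → 00001110011100
857 → 00001101011001
Subtract via negate-and-add: invert 00001101011001 + 1 = 11110010100111 (i.e. -857).
  00001110011100
+ 11110010100111
= 00000001000011  (discard carry-out 1)
Result 00000001000011: MSB = 0 → value 67.
Addends (after negating the subtrahend) have opposite signs, so signed overflow cannot occur.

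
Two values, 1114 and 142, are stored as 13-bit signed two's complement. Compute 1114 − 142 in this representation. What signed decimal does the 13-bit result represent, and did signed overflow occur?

1114 → 0010001011010
142 → 0000010001110
Subtract via negate-and-add: invert 0000010001110 + 1 = 1111101110010 (i.e. -142).
  0010001011010
+ 1111101110010
= 0001111001100  (discard carry-out 1)
Result 0001111001100: MSB = 0 → value 972.
Addends (after negating the subtrahend) have opposite signs, so signed overflow cannot occur.

972; no overflow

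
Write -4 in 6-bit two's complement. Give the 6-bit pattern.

|-4| = 4 = 000100 in 6 bits.
Invert the bits: 111011. Add 1: 111100.
Check: 111100 reads as 60 − 64 = -4.

111100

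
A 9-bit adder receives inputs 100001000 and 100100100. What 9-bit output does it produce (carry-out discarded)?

000101100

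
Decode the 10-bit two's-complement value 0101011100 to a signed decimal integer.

MSB is 0, so the value is non-negative: 0101011100 = 348.

348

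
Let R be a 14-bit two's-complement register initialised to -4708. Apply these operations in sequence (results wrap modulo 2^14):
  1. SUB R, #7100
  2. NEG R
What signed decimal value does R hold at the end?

-4576

Start: R = -4708 = 10110110011100.
R = -4708 − 7100 = -11808; wraps to 4576 = 01000111100000
R = −(4576) = -4576 = 10111000100000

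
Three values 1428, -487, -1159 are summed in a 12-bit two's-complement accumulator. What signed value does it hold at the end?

-218

1428 + (-487) = 941 (001110101101)
941 + (-1159) = -218 (111100100110)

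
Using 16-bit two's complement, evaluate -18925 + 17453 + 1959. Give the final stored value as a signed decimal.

487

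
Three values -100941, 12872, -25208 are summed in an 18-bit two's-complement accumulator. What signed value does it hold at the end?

-100941 + 12872 = -88069 (101010011111111011)
-88069 + (-25208) = -113277 (100100010110000011)

-113277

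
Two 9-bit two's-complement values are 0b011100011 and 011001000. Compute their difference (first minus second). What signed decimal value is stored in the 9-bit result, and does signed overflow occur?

0b011100011 → 011100011 = 227 (signed)
011001000 = 200 (signed)
Subtract via negate-and-add: invert 011001000 + 1 = 100111000 (i.e. -200).
  011100011
+ 100111000
= 000011011  (discard carry-out 1)
Result 000011011: MSB = 0 → value 27.
Addends (after negating the subtrahend) have opposite signs, so signed overflow cannot occur.

27; no overflow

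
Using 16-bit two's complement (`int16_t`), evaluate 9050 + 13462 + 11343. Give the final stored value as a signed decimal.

9050 + 13462 = 22512 (0101011111110000)
22512 + 11343 = 33855 → wraps to -31681 (1000010000111111)

-31681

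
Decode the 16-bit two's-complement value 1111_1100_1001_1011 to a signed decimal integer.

-869

MSB is 1, so the value is negative.
Invert: 0000001101100100. Add 1: 0000001101100101 = 869. So the value is −869.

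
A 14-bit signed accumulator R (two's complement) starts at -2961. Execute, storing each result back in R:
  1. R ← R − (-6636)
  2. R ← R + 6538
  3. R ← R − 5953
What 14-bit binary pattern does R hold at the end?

01000010100100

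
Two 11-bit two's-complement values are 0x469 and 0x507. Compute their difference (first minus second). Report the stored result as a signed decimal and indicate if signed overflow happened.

0x469 = 10001101001 = -919 (signed)
0x507 = 10100000111 = -761 (signed)
Subtract via negate-and-add: invert 10100000111 + 1 = 01011111001 (i.e. 761).
  10001101001
+ 01011111001
= 11101100010
Result 11101100010: MSB = 1 → 1890 − 2048 = -158.
Addends (after negating the subtrahend) have opposite signs, so signed overflow cannot occur.

-158; no overflow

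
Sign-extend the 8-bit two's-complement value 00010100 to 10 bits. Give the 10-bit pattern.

MSB of 00010100 is 0; replicate it into the new high bits.
00|00010100 → 0000010100 (still 20).

0000010100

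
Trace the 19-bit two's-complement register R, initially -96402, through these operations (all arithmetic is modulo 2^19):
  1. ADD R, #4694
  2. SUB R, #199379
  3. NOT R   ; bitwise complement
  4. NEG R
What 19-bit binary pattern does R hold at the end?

0111000111011110010

Start: R = -96402 = 1101000011101101110.
R = -96402 + 4694 = -91708 = 1101001100111000100
R = -91708 − 199379 = -291087; wraps to 233201 = 0111000111011110001
R = NOT 0111000111011110001 = 1000111000100001110 = -233202
R = −(-233202) = 233202 = 0111000111011110010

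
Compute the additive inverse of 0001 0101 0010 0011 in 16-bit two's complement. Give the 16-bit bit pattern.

1110101011011101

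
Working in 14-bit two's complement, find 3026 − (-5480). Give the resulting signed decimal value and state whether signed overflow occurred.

-7878; overflow

3026 → 00101111010010
-5480 → 10101010011000
Subtract via negate-and-add: invert 10101010011000 + 1 = 01010101101000 (i.e. 5480).
  00101111010010
+ 01010101101000
= 10000100111010
Result 10000100111010: MSB = 1 → 8506 − 16384 = -7878.
Both addends (after negating the subtrahend) are non-negative but the stored result is negative: signed overflow. The true value 3026 − (-5480) = 8506 lies outside [-8192, 8191].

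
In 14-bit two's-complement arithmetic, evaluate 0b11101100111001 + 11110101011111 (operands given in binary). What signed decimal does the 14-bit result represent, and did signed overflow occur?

-1896; no overflow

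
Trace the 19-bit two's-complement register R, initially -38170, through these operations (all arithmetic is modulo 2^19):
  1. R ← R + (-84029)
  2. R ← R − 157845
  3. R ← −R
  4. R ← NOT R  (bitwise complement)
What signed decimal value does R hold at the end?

244243

Start: R = -38170 = 1110110101011100110.
R = -38170 + (-84029) = -122199 = 1100010001010101001
R = -122199 − 157845 = -280044; wraps to 244244 = 0111011101000010100
R = −(244244) = -244244 = 1000100010111101100
R = NOT 1000100010111101100 = 0111011101000010011 = 244243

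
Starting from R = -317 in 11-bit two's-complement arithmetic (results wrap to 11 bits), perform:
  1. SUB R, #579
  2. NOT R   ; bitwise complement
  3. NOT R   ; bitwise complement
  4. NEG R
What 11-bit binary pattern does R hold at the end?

01110000000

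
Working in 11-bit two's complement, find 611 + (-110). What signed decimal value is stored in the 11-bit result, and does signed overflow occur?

501; no overflow

611 → 01001100011
-110 → 11110010010
  01001100011
+ 11110010010
= 00111110101  (discard carry-out 1)
Result 00111110101: MSB = 0 → value 501.
Addends have opposite signs, so signed overflow cannot occur.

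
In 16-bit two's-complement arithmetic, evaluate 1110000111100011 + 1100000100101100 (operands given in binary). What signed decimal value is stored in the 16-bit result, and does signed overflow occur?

1110000111100011 = -7709 (signed)
1100000100101100 = -16084 (signed)
  1110000111100011
+ 1100000100101100
= 1010001100001111  (discard carry-out 1)
Result 1010001100001111: MSB = 1 → 41743 − 65536 = -23793.
Both addends are negative and so is the stored result: no signed overflow.

-23793; no overflow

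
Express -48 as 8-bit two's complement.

11010000

|-48| = 48 = 00110000 in 8 bits.
Invert the bits: 11001111. Add 1: 11010000.
Check: 11010000 reads as 208 − 256 = -48.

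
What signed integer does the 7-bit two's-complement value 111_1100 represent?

-4

MSB is 1, so the value is negative.
Unsigned reading: 124. Subtract 2^7 = 128: 124 − 128 = -4.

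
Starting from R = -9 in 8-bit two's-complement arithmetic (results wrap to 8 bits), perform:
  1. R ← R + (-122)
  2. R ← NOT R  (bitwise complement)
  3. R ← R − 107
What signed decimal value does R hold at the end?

23

Start: R = -9 = 11110111.
R = -9 + (-122) = -131; wraps to 125 = 01111101
R = NOT 01111101 = 10000010 = -126
R = -126 − 107 = -233; wraps to 23 = 00010111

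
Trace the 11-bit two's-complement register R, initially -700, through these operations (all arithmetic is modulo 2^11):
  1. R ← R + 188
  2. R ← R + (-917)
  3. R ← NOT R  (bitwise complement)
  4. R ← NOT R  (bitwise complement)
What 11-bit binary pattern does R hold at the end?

Start: R = -700 = 10101000100.
R = -700 + 188 = -512 = 11000000000
R = -512 + (-917) = -1429; wraps to 619 = 01001101011
R = NOT 01001101011 = 10110010100 = -620
R = NOT 10110010100 = 01001101011 = 619

01001101011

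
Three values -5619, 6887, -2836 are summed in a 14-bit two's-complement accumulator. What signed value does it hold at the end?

-5619 + 6887 = 1268 (00010011110100)
1268 + (-2836) = -1568 (11100111100000)

-1568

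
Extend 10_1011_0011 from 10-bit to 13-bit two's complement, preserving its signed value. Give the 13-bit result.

MSB of 1010110011 is 1; replicate it into the new high bits.
111|1010110011 → 1111010110011 (still -333).

1111010110011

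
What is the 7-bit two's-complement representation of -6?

1111010

|-6| = 6 = 0000110 in 7 bits.
Invert the bits: 1111001. Add 1: 1111010.
Check: 1111010 reads as 122 − 128 = -6.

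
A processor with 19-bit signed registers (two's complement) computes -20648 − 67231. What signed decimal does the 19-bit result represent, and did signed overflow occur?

-87879; no overflow

-20648 → 1111010111101011000
67231 → 0010000011010011111
Subtract via negate-and-add: invert 0010000011010011111 + 1 = 1101111100101100001 (i.e. -67231).
  1111010111101011000
+ 1101111100101100001
= 1101010100010111001  (discard carry-out 1)
Result 1101010100010111001: MSB = 1 → 436409 − 524288 = -87879.
Both addends (after negating the subtrahend) are negative and so is the stored result: no signed overflow.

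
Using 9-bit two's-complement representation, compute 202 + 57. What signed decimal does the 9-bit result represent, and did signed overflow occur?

202 → 011001010
57 → 000111001
  011001010
+ 000111001
= 100000011
Result 100000011: MSB = 1 → 259 − 512 = -253.
Both addends are non-negative but the stored result is negative: signed overflow. The true value 202 + 57 = 259 lies outside [-256, 255].

-253; overflow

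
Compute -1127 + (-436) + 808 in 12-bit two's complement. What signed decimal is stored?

-1127 + (-436) = -1563 (100111100101)
-1563 + 808 = -755 (110100001101)

-755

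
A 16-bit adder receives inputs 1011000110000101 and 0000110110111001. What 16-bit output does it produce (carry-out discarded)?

  1011000110000101
+ 0000110110111001
= 1011111100111110

1011111100111110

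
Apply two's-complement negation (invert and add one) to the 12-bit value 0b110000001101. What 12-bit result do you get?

001111110011

Invert: 001111110010. Add 1: 001111110011.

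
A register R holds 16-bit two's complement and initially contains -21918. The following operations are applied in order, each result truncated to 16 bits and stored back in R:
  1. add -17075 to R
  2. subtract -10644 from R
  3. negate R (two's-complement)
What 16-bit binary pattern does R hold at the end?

Start: R = -21918 = 1010101001100010.
R = -21918 + (-17075) = -38993; wraps to 26543 = 0110011110101111
R = 26543 − (-10644) = 37187; wraps to -28349 = 1001000101000011
R = −(-28349) = 28349 = 0110111010111101

0110111010111101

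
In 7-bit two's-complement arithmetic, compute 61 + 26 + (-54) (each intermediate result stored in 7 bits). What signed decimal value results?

61 + 26 = 87 → wraps to -41 (1010111)
-41 + (-54) = -95 → wraps to 33 (0100001)

33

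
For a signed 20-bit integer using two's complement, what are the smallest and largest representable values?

Minimum: −2^19 = -524288.
Maximum: 2^19 − 1 = 524287.

min = -524288, max = 524287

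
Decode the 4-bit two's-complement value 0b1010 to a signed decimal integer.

MSB is 1, so the value is negative.
Invert: 0101. Add 1: 0110 = 6. So the value is −6.

-6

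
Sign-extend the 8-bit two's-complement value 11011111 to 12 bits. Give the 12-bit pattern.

MSB of 11011111 is 1; replicate it into the new high bits.
1111|11011111 → 111111011111 (still -33).

111111011111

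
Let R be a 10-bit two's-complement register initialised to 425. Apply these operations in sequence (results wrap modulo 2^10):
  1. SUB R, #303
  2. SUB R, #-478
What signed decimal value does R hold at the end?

Start: R = 425 = 0110101001.
R = 425 − 303 = 122 = 0001111010
R = 122 − (-478) = 600; wraps to -424 = 1001011000

-424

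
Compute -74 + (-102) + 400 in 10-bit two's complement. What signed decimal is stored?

-74 + (-102) = -176 (1101010000)
-176 + 400 = 224 (0011100000)

224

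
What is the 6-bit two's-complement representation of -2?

111110

|-2| = 2 = 000010 in 6 bits.
Invert the bits: 111101. Add 1: 111110.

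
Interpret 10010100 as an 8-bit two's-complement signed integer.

-108

MSB is 1, so the value is negative.
Unsigned reading: 148. Subtract 2^8 = 256: 148 − 256 = -108.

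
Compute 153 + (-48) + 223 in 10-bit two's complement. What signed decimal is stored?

153 + (-48) = 105 (0001101001)
105 + 223 = 328 (0101001000)

328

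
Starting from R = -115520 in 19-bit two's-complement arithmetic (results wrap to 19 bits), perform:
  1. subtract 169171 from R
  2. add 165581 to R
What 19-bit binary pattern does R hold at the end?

1100010111010111010

Start: R = -115520 = 1100011110011000000.
R = -115520 − 169171 = -284691; wraps to 239597 = 0111010011111101101
R = 239597 + 165581 = 405178; wraps to -119110 = 1100010111010111010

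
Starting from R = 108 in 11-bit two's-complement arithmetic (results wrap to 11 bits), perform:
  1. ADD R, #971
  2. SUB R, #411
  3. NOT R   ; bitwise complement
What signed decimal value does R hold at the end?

-669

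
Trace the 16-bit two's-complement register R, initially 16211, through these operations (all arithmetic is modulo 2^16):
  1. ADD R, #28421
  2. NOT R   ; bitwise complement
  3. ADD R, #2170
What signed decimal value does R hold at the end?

Start: R = 16211 = 0011111101010011.
R = 16211 + 28421 = 44632; wraps to -20904 = 1010111001011000
R = NOT 1010111001011000 = 0101000110100111 = 20903
R = 20903 + 2170 = 23073 = 0101101000100001

23073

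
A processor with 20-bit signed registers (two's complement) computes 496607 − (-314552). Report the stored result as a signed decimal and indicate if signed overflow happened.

-237417; overflow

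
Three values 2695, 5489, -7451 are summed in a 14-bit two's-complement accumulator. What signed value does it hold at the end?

733

2695 + 5489 = 8184 (01111111111000)
8184 + (-7451) = 733 (00001011011101)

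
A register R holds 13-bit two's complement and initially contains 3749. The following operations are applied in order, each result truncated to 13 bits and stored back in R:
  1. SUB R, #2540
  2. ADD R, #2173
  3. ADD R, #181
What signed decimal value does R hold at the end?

Start: R = 3749 = 0111010100101.
R = 3749 − 2540 = 1209 = 0010010111001
R = 1209 + 2173 = 3382 = 0110100110110
R = 3382 + 181 = 3563 = 0110111101011

3563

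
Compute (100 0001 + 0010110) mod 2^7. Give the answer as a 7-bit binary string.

1010111

  1000001
+ 0010110
= 1010111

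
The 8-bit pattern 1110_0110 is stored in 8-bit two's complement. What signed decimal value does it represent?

MSB is 1, so the value is negative.
Unsigned reading: 230. Subtract 2^8 = 256: 230 − 256 = -26.

-26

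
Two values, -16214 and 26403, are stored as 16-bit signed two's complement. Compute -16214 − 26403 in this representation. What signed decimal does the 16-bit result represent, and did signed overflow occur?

22919; overflow

-16214 → 1100000010101010
26403 → 0110011100100011
Subtract via negate-and-add: invert 0110011100100011 + 1 = 1001100011011101 (i.e. -26403).
  1100000010101010
+ 1001100011011101
= 0101100110000111  (discard carry-out 1)
Result 0101100110000111: MSB = 0 → value 22919.
Both addends (after negating the subtrahend) are negative but the stored result is non-negative: signed overflow. The true value -16214 − 26403 = -42617 lies outside [-32768, 32767].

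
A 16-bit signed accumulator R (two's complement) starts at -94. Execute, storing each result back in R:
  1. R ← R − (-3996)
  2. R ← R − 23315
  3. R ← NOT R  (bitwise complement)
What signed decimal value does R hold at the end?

19412

Start: R = -94 = 1111111110100010.
R = -94 − (-3996) = 3902 = 0000111100111110
R = 3902 − 23315 = -19413 = 1011010000101011
R = NOT 1011010000101011 = 0100101111010100 = 19412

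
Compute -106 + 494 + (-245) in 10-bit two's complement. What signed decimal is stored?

-106 + 494 = 388 (0110000100)
388 + (-245) = 143 (0010001111)

143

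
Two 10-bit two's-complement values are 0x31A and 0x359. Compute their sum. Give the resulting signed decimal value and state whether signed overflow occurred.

0x31A = 1100011010 = -230 (signed)
0x359 = 1101011001 = -167 (signed)
  1100011010
+ 1101011001
= 1001110011  (discard carry-out 1)
Result 1001110011: MSB = 1 → 627 − 1024 = -397.
Both addends are negative and so is the stored result: no signed overflow.

-397; no overflow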